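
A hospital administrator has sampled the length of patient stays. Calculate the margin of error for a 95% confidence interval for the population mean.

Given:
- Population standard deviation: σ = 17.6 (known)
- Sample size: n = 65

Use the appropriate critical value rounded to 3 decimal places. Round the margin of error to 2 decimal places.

The population standard deviation σ is known, so use the z-interval margin of error formula.

For 95% confidence, z* = 1.96 (from standard normal table)

Margin of error formula for z-interval: E = z* × σ/√n

E = 1.96 × 17.6/√65
  = 1.96 × 2.183011
  = 4.2787

Rounded to 2 decimal places:

4.28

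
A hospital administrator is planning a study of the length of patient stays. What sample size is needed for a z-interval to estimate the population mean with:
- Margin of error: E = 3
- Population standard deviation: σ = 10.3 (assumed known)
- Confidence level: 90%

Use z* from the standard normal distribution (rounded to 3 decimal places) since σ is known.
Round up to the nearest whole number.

Using z* since population σ is known (z-interval formula).

For 90% confidence, z* = 1.645 (from standard normal table)

Sample size formula for z-interval: n = (z*σ/E)²

n = (1.645 × 10.3 / 3)²
  = (5.647833)²
  = 31.8980

Round up to the nearest whole number: n = 32

32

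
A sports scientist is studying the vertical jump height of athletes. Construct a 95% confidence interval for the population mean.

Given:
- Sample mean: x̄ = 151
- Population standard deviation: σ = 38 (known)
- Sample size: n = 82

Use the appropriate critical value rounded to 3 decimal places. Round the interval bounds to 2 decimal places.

The population standard deviation σ is known, so use a z-interval (standard normal critical value).

For 95% confidence, z* = 1.96 (from standard normal table)

Standard error: SE = σ/√n = 38/√82 = 4.196398

Margin of error: E = z* × SE = 1.96 × 4.196398 = 8.2249

Z-interval: x̄ ± E = 151 ± 8.2249 = (142.7751, 159.2249)

Rounded to 2 decimal places:

(142.78, 159.22)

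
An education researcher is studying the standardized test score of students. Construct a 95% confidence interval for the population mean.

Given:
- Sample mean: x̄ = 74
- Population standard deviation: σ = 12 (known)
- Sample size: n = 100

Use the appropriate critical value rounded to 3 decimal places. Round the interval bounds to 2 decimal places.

The population standard deviation σ is known, so use a z-interval (standard normal critical value).

For 95% confidence, z* = 1.96 (from standard normal table)

Standard error: SE = σ/√n = 12/√100 = 1.200000

Margin of error: E = z* × SE = 1.96 × 1.200000 = 2.3520

Z-interval: x̄ ± E = 74 ± 2.3520 = (71.6480, 76.3520)

Rounded to 2 decimal places:

(71.65, 76.35)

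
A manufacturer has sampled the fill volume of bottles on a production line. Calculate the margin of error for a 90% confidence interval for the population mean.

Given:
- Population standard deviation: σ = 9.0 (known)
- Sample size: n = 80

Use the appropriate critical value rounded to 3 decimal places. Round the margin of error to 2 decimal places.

The population standard deviation σ is known, so use the z-interval margin of error formula.

For 90% confidence, z* = 1.645 (from standard normal table)

Margin of error formula for z-interval: E = z* × σ/√n

E = 1.645 × 9.0/√80
  = 1.645 × 1.006231
  = 1.6552

Rounded to 2 decimal places:

1.66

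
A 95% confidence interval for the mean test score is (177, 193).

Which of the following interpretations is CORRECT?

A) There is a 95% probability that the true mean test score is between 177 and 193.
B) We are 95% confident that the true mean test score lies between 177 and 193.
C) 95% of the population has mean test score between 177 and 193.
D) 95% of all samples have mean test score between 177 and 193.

A confidence interval represents our confidence in the procedure, not a probability statement about the parameter.

Key concept: If we repeated this sampling process many times and computed a 95% CI each time, about 95% of those intervals would contain the true population parameter.

For this specific interval (177, 193):
- Midpoint (point estimate): 185
- Margin of error: 8

The correct interpretation is the one stating confidence that the true parameter lies in the interval — option B.

B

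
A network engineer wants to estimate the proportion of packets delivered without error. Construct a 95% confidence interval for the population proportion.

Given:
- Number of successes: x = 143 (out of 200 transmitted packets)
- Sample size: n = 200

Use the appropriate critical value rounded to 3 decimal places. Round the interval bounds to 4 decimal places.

Sample proportion: p̂ = 143/200 = 0.715000

Check conditions for normal approximation:
  np̂ = 143 ≥ 10 ✓
  n(1-p̂) = 57 ≥ 10 ✓

The sample is large enough, so use a z-interval (normal approximation) for the proportion.

For 95% confidence, z* = 1.96 (from standard normal table)

Standard error: SE = √(p̂(1-p̂)/n) = √(0.715000×0.285000/200) = 0.03191982

Margin of error: E = z* × SE = 1.96 × 0.03191982 = 0.062563

Z-interval: p̂ ± E = 0.715000 ± 0.062563 = (0.652437, 0.777563)

Rounded to 4 decimal places:

(0.6524, 0.7776)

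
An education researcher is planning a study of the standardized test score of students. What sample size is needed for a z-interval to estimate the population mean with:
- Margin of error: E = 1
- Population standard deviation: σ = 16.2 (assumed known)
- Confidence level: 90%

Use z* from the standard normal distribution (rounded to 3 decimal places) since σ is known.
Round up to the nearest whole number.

Using z* since population σ is known (z-interval formula).

For 90% confidence, z* = 1.645 (from standard normal table)

Sample size formula for z-interval: n = (z*σ/E)²

n = (1.645 × 16.2 / 1)²
  = (26.649000)²
  = 710.1692

Round up to the nearest whole number: n = 711

711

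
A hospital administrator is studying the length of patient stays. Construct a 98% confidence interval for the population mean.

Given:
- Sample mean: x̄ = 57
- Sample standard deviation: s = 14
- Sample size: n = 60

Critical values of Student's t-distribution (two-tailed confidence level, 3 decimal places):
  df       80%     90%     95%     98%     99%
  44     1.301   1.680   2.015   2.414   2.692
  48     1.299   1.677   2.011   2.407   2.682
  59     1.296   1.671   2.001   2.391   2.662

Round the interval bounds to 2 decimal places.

The population standard deviation σ is unknown (only the sample standard deviation s is given), so use a t-interval with df = n - 1 = 60 - 1 = 59.

For 98% confidence with df = 59, t* = 2.391 (from t-table)

Standard error: SE = s/√n = 14/√60 = 1.807392

Margin of error: E = t* × SE = 2.391 × 1.807392 = 4.3215

T-interval: x̄ ± E = 57 ± 4.3215 = (52.6785, 61.3215)

Rounded to 2 decimal places:

(52.68, 61.32)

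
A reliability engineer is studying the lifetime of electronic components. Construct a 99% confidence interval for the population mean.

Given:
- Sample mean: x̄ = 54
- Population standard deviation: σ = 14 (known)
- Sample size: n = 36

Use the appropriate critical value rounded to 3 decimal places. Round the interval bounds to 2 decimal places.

The population standard deviation σ is known, so use a z-interval (standard normal critical value).

For 99% confidence, z* = 2.576 (from standard normal table)

Standard error: SE = σ/√n = 14/√36 = 2.333333

Margin of error: E = z* × SE = 2.576 × 2.333333 = 6.0107

Z-interval: x̄ ± E = 54 ± 6.0107 = (47.9893, 60.0107)

Rounded to 2 decimal places:

(47.99, 60.01)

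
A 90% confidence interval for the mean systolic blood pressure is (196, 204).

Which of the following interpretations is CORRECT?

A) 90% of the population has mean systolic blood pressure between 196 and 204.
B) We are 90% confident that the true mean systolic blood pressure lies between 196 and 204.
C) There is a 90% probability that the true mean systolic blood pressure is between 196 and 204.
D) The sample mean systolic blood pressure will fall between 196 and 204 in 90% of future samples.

A confidence interval represents our confidence in the procedure, not a probability statement about the parameter.

Key concept: If we repeated this sampling process many times and computed a 90% CI each time, about 90% of those intervals would contain the true population parameter.

For this specific interval (196, 204):
- Midpoint (point estimate): 200
- Margin of error: 4

The correct interpretation is the one stating confidence that the true parameter lies in the interval — option B.

B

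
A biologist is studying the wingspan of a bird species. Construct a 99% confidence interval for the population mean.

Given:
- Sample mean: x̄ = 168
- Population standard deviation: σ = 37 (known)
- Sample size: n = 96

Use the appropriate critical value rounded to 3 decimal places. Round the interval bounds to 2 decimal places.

The population standard deviation σ is known, so use a z-interval (standard normal critical value).

For 99% confidence, z* = 2.576 (from standard normal table)

Standard error: SE = σ/√n = 37/√96 = 3.776297

Margin of error: E = z* × SE = 2.576 × 3.776297 = 9.7277

Z-interval: x̄ ± E = 168 ± 9.7277 = (158.2723, 177.7277)

Rounded to 2 decimal places:

(158.27, 177.73)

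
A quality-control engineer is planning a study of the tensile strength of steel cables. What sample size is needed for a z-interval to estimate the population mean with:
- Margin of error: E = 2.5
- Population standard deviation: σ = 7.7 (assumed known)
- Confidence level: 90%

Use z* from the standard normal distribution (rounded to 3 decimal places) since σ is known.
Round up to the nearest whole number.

Using z* since population σ is known (z-interval formula).

For 90% confidence, z* = 1.645 (from standard normal table)

Sample size formula for z-interval: n = (z*σ/E)²

n = (1.645 × 7.7 / 2.5)²
  = (5.066600)²
  = 25.6704

Round up to the nearest whole number: n = 26

26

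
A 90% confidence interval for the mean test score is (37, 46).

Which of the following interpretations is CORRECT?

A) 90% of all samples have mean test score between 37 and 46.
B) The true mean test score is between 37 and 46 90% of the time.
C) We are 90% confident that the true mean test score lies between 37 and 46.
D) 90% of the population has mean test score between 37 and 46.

A confidence interval represents our confidence in the procedure, not a probability statement about the parameter.

Key concept: If we repeated this sampling process many times and computed a 90% CI each time, about 90% of those intervals would contain the true population parameter.

For this specific interval (37, 46):
- Midpoint (point estimate): 41.5
- Margin of error: 4.5

The correct interpretation is the one stating confidence that the true parameter lies in the interval — option C.

C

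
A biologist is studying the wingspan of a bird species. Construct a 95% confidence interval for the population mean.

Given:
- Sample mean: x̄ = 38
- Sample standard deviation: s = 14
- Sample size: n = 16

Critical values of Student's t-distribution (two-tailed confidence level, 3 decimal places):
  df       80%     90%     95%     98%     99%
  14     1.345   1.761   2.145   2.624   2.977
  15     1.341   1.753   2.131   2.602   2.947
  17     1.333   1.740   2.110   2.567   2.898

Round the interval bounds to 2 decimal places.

The population standard deviation σ is unknown (only the sample standard deviation s is given), so use a t-interval with df = n - 1 = 16 - 1 = 15.

For 95% confidence with df = 15, t* = 2.131 (from t-table)

Standard error: SE = s/√n = 14/√16 = 3.500000

Margin of error: E = t* × SE = 2.131 × 3.500000 = 7.4585

T-interval: x̄ ± E = 38 ± 7.4585 = (30.5415, 45.4585)

Rounded to 2 decimal places:

(30.54, 45.46)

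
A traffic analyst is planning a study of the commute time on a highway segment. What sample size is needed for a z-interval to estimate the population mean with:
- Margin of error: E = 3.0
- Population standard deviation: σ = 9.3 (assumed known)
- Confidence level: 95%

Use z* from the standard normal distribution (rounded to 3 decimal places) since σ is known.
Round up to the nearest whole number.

Using z* since population σ is known (z-interval formula).

For 95% confidence, z* = 1.96 (from standard normal table)

Sample size formula for z-interval: n = (z*σ/E)²

n = (1.96 × 9.3 / 3.0)²
  = (6.076000)²
  = 36.9178

Round up to the nearest whole number: n = 37

37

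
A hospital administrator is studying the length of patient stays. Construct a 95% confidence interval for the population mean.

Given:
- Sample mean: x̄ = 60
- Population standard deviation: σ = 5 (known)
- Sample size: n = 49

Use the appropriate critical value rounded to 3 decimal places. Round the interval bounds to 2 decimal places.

The population standard deviation σ is known, so use a z-interval (standard normal critical value).

For 95% confidence, z* = 1.96 (from standard normal table)

Standard error: SE = σ/√n = 5/√49 = 0.714286

Margin of error: E = z* × SE = 1.96 × 0.714286 = 1.4000

Z-interval: x̄ ± E = 60 ± 1.4000 = (58.6000, 61.4000)

Rounded to 2 decimal places:

(58.60, 61.40)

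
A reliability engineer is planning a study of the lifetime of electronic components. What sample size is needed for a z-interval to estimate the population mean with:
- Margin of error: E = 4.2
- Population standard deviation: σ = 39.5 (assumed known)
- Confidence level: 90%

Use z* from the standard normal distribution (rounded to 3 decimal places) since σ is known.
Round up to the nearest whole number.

Using z* since population σ is known (z-interval formula).

For 90% confidence, z* = 1.645 (from standard normal table)

Sample size formula for z-interval: n = (z*σ/E)²

n = (1.645 × 39.5 / 4.2)²
  = (15.470833)²
  = 239.3467

Round up to the nearest whole number: n = 240

240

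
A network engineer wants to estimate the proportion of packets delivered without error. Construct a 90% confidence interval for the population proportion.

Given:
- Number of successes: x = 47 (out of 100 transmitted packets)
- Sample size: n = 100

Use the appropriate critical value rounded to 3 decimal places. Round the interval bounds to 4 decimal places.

Sample proportion: p̂ = 47/100 = 0.470000

Check conditions for normal approximation:
  np̂ = 47 ≥ 10 ✓
  n(1-p̂) = 53 ≥ 10 ✓

The sample is large enough, so use a z-interval (normal approximation) for the proportion.

For 90% confidence, z* = 1.645 (from standard normal table)

Standard error: SE = √(p̂(1-p̂)/n) = √(0.470000×0.530000/100) = 0.04990992

Margin of error: E = z* × SE = 1.645 × 0.04990992 = 0.082102

Z-interval: p̂ ± E = 0.470000 ± 0.082102 = (0.387898, 0.552102)

Rounded to 4 decimal places:

(0.3879, 0.5521)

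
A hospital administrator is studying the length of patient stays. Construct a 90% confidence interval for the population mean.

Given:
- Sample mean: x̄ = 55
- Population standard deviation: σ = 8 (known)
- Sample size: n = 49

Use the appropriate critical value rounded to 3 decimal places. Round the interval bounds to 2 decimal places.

The population standard deviation σ is known, so use a z-interval (standard normal critical value).

For 90% confidence, z* = 1.645 (from standard normal table)

Standard error: SE = σ/√n = 8/√49 = 1.142857

Margin of error: E = z* × SE = 1.645 × 1.142857 = 1.8800

Z-interval: x̄ ± E = 55 ± 1.8800 = (53.1200, 56.8800)

Rounded to 2 decimal places:

(53.12, 56.88)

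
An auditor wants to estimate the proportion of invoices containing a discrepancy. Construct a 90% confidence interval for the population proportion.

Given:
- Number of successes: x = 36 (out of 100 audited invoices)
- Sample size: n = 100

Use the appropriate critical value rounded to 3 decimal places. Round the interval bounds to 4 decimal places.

Sample proportion: p̂ = 36/100 = 0.360000

Check conditions for normal approximation:
  np̂ = 36 ≥ 10 ✓
  n(1-p̂) = 64 ≥ 10 ✓

The sample is large enough, so use a z-interval (normal approximation) for the proportion.

For 90% confidence, z* = 1.645 (from standard normal table)

Standard error: SE = √(p̂(1-p̂)/n) = √(0.360000×0.640000/100) = 0.04800000

Margin of error: E = z* × SE = 1.645 × 0.04800000 = 0.078960

Z-interval: p̂ ± E = 0.360000 ± 0.078960 = (0.281040, 0.438960)

Rounded to 4 decimal places:

(0.2810, 0.4390)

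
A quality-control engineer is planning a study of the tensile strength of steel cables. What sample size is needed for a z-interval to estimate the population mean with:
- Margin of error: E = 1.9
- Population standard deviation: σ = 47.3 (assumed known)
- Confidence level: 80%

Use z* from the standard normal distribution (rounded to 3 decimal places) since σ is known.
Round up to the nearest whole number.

Using z* since population σ is known (z-interval formula).

For 80% confidence, z* = 1.282 (from standard normal table)

Sample size formula for z-interval: n = (z*σ/E)²

n = (1.282 × 47.3 / 1.9)²
  = (31.915053)²
  = 1018.5706

Round up to the nearest whole number: n = 1019

1019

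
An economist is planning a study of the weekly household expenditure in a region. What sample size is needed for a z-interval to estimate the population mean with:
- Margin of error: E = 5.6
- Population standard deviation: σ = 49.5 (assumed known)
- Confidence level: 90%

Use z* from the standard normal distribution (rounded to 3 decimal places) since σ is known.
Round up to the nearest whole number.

Using z* since population σ is known (z-interval formula).

For 90% confidence, z* = 1.645 (from standard normal table)

Sample size formula for z-interval: n = (z*σ/E)²

n = (1.645 × 49.5 / 5.6)²
  = (14.540625)²
  = 211.4298

Round up to the nearest whole number: n = 212

212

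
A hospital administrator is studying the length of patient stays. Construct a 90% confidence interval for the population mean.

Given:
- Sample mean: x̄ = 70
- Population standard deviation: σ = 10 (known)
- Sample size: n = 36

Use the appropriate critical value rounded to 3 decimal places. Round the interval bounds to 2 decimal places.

The population standard deviation σ is known, so use a z-interval (standard normal critical value).

For 90% confidence, z* = 1.645 (from standard normal table)

Standard error: SE = σ/√n = 10/√36 = 1.666667

Margin of error: E = z* × SE = 1.645 × 1.666667 = 2.7417

Z-interval: x̄ ± E = 70 ± 2.7417 = (67.2583, 72.7417)

Rounded to 2 decimal places:

(67.26, 72.74)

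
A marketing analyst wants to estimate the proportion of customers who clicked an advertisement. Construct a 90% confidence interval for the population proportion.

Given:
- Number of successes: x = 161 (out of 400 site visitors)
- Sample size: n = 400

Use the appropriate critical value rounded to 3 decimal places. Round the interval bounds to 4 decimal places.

Sample proportion: p̂ = 161/400 = 0.402500

Check conditions for normal approximation:
  np̂ = 161 ≥ 10 ✓
  n(1-p̂) = 239 ≥ 10 ✓

The sample is large enough, so use a z-interval (normal approximation) for the proportion.

For 90% confidence, z* = 1.645 (from standard normal table)

Standard error: SE = √(p̂(1-p̂)/n) = √(0.402500×0.597500/400) = 0.02452008

Margin of error: E = z* × SE = 1.645 × 0.02452008 = 0.040336

Z-interval: p̂ ± E = 0.402500 ± 0.040336 = (0.362164, 0.442836)

Rounded to 4 decimal places:

(0.3622, 0.4428)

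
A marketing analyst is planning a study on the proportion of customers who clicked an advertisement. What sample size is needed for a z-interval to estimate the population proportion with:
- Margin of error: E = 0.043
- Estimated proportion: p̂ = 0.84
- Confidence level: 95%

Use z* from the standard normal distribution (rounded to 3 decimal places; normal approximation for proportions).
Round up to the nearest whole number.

Using z* for proportion z-interval (normal approximation).

For 95% confidence, z* = 1.96 (from standard normal table)

Sample size formula for proportion z-interval: n = z*²p̂(1-p̂)/E²

n = 1.96² × 0.84 × 0.16 / 0.043²
  = 3.8416 × 0.1344 / 0.001849
  = 279.2380

Round up to the nearest whole number: n = 280

280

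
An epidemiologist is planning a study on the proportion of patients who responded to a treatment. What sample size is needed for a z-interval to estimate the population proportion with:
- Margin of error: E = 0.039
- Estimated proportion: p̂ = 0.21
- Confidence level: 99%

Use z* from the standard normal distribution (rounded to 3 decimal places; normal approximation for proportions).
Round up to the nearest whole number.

Using z* for proportion z-interval (normal approximation).

For 99% confidence, z* = 2.576 (from standard normal table)

Sample size formula for proportion z-interval: n = z*²p̂(1-p̂)/E²

n = 2.576² × 0.21 × 0.79 / 0.039²
  = 6.635776 × 0.1659 / 0.001521
  = 723.7839

Round up to the nearest whole number: n = 724

724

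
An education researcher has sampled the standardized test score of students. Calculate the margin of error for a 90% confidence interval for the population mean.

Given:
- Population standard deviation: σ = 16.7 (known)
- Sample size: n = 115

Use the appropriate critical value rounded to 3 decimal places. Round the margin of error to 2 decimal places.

The population standard deviation σ is known, so use the z-interval margin of error formula.

For 90% confidence, z* = 1.645 (from standard normal table)

Margin of error formula for z-interval: E = z* × σ/√n

E = 1.645 × 16.7/√115
  = 1.645 × 1.557283
  = 2.5617

Rounded to 2 decimal places:

2.56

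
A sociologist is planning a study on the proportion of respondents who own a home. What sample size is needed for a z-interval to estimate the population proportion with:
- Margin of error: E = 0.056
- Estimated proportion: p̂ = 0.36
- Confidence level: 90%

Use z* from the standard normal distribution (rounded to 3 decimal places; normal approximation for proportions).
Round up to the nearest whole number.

Using z* for proportion z-interval (normal approximation).

For 90% confidence, z* = 1.645 (from standard normal table)

Sample size formula for proportion z-interval: n = z*²p̂(1-p̂)/E²

n = 1.645² × 0.36 × 0.64 / 0.056²
  = 2.706025 × 0.2304 / 0.003136
  = 198.8100

Round up to the nearest whole number: n = 199

199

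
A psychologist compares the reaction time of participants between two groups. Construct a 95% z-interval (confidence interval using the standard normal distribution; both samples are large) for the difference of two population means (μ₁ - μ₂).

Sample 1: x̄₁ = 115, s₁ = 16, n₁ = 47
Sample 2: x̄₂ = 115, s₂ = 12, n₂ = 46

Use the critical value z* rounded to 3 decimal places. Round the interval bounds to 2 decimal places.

Both samples are large (n₁ = 47 ≥ 30, n₂ = 46 ≥ 30), so a z-interval for the difference of means applies.

Point estimate: x̄₁ - x̄₂ = 115 - 115 = 0

Standard error: SE = √(s₁²/n₁ + s₂²/n₂)
= √(16²/47 + 12²/46)
= √(5.446809 + 3.130435)
= 2.928693

For 95% confidence, z* = 1.96 (from standard normal table)
Margin of error: E = z* × SE = 1.96 × 2.928693 = 5.7402

Z-interval: (x̄₁ - x̄₂) ± E = 0 ± 5.7402 = (-5.7402, 5.7402)

Rounded to 2 decimal places:

(-5.74, 5.74)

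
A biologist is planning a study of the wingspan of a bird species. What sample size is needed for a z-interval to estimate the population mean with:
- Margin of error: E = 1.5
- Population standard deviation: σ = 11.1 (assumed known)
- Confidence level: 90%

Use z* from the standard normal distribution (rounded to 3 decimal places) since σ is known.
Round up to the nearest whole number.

Using z* since population σ is known (z-interval formula).

For 90% confidence, z* = 1.645 (from standard normal table)

Sample size formula for z-interval: n = (z*σ/E)²

n = (1.645 × 11.1 / 1.5)²
  = (12.173000)²
  = 148.1819

Round up to the nearest whole number: n = 149

149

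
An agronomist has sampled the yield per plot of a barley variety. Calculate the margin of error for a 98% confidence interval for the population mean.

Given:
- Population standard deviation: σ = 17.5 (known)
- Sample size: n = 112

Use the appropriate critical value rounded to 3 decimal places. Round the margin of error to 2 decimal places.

The population standard deviation σ is known, so use the z-interval margin of error formula.

For 98% confidence, z* = 2.326 (from standard normal table)

Margin of error formula for z-interval: E = z* × σ/√n

E = 2.326 × 17.5/√112
  = 2.326 × 1.653595
  = 3.8463

Rounded to 2 decimal places:

3.85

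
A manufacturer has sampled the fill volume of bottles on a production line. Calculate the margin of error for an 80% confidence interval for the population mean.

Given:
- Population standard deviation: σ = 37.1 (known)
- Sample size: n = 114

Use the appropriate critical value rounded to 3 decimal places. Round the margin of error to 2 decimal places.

The population standard deviation σ is known, so use the z-interval margin of error formula.

For 80% confidence, z* = 1.282 (from standard normal table)

Margin of error formula for z-interval: E = z* × σ/√n

E = 1.282 × 37.1/√114
  = 1.282 × 3.474733
  = 4.4546

Rounded to 2 decimal places:

4.45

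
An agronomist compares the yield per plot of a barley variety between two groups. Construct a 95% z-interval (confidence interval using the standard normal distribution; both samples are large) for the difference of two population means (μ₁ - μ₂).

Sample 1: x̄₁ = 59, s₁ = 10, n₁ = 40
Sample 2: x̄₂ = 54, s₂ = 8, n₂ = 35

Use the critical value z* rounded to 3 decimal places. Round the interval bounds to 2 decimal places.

Both samples are large (n₁ = 40 ≥ 30, n₂ = 35 ≥ 30), so a z-interval for the difference of means applies.

Point estimate: x̄₁ - x̄₂ = 59 - 54 = 5

Standard error: SE = √(s₁²/n₁ + s₂²/n₂)
= √(10²/40 + 8²/35)
= √(2.500000 + 1.828571)
= 2.080522

For 95% confidence, z* = 1.96 (from standard normal table)
Margin of error: E = z* × SE = 1.96 × 2.080522 = 4.0778

Z-interval: (x̄₁ - x̄₂) ± E = 5 ± 4.0778 = (0.9222, 9.0778)

Rounded to 2 decimal places:

(0.92, 9.08)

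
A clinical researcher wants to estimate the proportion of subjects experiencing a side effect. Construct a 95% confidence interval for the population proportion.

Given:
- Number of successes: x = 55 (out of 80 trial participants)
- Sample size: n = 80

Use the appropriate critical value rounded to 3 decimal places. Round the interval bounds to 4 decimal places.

Sample proportion: p̂ = 55/80 = 0.687500

Check conditions for normal approximation:
  np̂ = 55 ≥ 10 ✓
  n(1-p̂) = 25 ≥ 10 ✓

The sample is large enough, so use a z-interval (normal approximation) for the proportion.

For 95% confidence, z* = 1.96 (from standard normal table)

Standard error: SE = √(p̂(1-p̂)/n) = √(0.687500×0.312500/80) = 0.05182226

Margin of error: E = z* × SE = 1.96 × 0.05182226 = 0.101572

Z-interval: p̂ ± E = 0.687500 ± 0.101572 = (0.585928, 0.789072)

Rounded to 4 decimal places:

(0.5859, 0.7891)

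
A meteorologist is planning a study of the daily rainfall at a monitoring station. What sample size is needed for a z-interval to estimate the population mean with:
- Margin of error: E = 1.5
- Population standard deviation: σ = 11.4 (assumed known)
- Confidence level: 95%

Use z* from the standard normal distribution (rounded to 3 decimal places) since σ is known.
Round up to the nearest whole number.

Using z* since population σ is known (z-interval formula).

For 95% confidence, z* = 1.96 (from standard normal table)

Sample size formula for z-interval: n = (z*σ/E)²

n = (1.96 × 11.4 / 1.5)²
  = (14.896000)²
  = 221.8908

Round up to the nearest whole number: n = 222

222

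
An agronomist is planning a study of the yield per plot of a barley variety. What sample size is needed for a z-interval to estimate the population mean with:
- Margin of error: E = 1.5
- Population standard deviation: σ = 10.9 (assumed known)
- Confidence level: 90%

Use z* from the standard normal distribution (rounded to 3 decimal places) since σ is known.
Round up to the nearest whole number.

Using z* since population σ is known (z-interval formula).

For 90% confidence, z* = 1.645 (from standard normal table)

Sample size formula for z-interval: n = (z*σ/E)²

n = (1.645 × 10.9 / 1.5)²
  = (11.953667)²
  = 142.8901

Round up to the nearest whole number: n = 143

143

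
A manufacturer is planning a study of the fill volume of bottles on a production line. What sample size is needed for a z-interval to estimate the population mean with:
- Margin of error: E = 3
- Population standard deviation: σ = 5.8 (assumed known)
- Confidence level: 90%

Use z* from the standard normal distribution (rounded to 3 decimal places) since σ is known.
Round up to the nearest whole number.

Using z* since population σ is known (z-interval formula).

For 90% confidence, z* = 1.645 (from standard normal table)

Sample size formula for z-interval: n = (z*σ/E)²

n = (1.645 × 5.8 / 3)²
  = (3.180333)²
  = 10.1145

Round up to the nearest whole number: n = 11

11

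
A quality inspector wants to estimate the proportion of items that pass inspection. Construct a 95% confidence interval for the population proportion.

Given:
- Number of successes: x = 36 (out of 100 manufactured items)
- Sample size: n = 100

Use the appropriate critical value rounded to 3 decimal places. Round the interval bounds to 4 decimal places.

Sample proportion: p̂ = 36/100 = 0.360000

Check conditions for normal approximation:
  np̂ = 36 ≥ 10 ✓
  n(1-p̂) = 64 ≥ 10 ✓

The sample is large enough, so use a z-interval (normal approximation) for the proportion.

For 95% confidence, z* = 1.96 (from standard normal table)

Standard error: SE = √(p̂(1-p̂)/n) = √(0.360000×0.640000/100) = 0.04800000

Margin of error: E = z* × SE = 1.96 × 0.04800000 = 0.094080

Z-interval: p̂ ± E = 0.360000 ± 0.094080 = (0.265920, 0.454080)

Rounded to 4 decimal places:

(0.2659, 0.4541)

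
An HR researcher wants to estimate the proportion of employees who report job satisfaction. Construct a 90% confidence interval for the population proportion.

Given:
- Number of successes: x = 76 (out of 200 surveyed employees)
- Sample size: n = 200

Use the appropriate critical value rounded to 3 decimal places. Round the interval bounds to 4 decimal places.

Sample proportion: p̂ = 76/200 = 0.380000

Check conditions for normal approximation:
  np̂ = 76 ≥ 10 ✓
  n(1-p̂) = 124 ≥ 10 ✓

The sample is large enough, so use a z-interval (normal approximation) for the proportion.

For 90% confidence, z* = 1.645 (from standard normal table)

Standard error: SE = √(p̂(1-p̂)/n) = √(0.380000×0.620000/200) = 0.03432200

Margin of error: E = z* × SE = 1.645 × 0.03432200 = 0.056460

Z-interval: p̂ ± E = 0.380000 ± 0.056460 = (0.323540, 0.436460)

Rounded to 4 decimal places:

(0.3235, 0.4365)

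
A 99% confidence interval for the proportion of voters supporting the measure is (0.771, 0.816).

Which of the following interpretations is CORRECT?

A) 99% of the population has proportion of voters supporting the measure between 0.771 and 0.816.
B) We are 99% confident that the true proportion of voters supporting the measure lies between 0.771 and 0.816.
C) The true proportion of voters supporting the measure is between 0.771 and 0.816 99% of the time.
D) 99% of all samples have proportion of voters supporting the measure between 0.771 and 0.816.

A confidence interval represents our confidence in the procedure, not a probability statement about the parameter.

Key concept: If we repeated this sampling process many times and computed a 99% CI each time, about 99% of those intervals would contain the true population parameter.

For this specific interval (0.771, 0.816):
- Midpoint (point estimate): 0.7935
- Margin of error: 0.0225

The correct interpretation is the one stating confidence that the true parameter lies in the interval — option B.

B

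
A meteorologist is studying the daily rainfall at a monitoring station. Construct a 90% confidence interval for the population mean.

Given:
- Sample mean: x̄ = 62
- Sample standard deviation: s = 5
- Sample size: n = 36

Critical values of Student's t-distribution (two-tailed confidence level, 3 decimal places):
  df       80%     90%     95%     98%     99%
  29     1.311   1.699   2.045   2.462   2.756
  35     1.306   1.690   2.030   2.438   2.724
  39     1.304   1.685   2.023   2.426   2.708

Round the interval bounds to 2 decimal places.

The population standard deviation σ is unknown (only the sample standard deviation s is given), so use a t-interval with df = n - 1 = 36 - 1 = 35.

For 90% confidence with df = 35, t* = 1.690 (from t-table)

Standard error: SE = s/√n = 5/√36 = 0.833333

Margin of error: E = t* × SE = 1.690 × 0.833333 = 1.4083

T-interval: x̄ ± E = 62 ± 1.4083 = (60.5917, 63.4083)

Rounded to 2 decimal places:

(60.59, 63.41)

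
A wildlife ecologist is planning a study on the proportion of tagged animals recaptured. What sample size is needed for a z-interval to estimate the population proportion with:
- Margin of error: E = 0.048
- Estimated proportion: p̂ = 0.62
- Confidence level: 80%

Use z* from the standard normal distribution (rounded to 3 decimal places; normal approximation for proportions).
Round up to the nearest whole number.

Using z* for proportion z-interval (normal approximation).

For 80% confidence, z* = 1.282 (from standard normal table)

Sample size formula for proportion z-interval: n = z*²p̂(1-p̂)/E²

n = 1.282² × 0.62 × 0.38 / 0.048²
  = 1.643524 × 0.2356 / 0.002304
  = 168.0617

Round up to the nearest whole number: n = 169

169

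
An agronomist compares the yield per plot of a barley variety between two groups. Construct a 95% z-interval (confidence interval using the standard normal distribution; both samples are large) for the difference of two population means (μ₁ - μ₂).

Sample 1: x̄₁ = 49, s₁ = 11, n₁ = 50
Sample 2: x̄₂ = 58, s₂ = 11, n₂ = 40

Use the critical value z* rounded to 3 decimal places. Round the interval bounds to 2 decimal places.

Both samples are large (n₁ = 50 ≥ 30, n₂ = 40 ≥ 30), so a z-interval for the difference of means applies.

Point estimate: x̄₁ - x̄₂ = 49 - 58 = -9

Standard error: SE = √(s₁²/n₁ + s₂²/n₂)
= √(11²/50 + 11²/40)
= √(2.420000 + 3.025000)
= 2.333452

For 95% confidence, z* = 1.96 (from standard normal table)
Margin of error: E = z* × SE = 1.96 × 2.333452 = 4.5736

Z-interval: (x̄₁ - x̄₂) ± E = -9 ± 4.5736 = (-13.5736, -4.4264)

Rounded to 2 decimal places:

(-13.57, -4.43)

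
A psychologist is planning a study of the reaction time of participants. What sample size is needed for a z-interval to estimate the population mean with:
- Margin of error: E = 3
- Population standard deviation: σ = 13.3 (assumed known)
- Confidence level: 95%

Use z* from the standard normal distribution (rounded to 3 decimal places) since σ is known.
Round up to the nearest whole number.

Using z* since population σ is known (z-interval formula).

For 95% confidence, z* = 1.96 (from standard normal table)

Sample size formula for z-interval: n = (z*σ/E)²

n = (1.96 × 13.3 / 3)²
  = (8.689333)²
  = 75.5045

Round up to the nearest whole number: n = 76

76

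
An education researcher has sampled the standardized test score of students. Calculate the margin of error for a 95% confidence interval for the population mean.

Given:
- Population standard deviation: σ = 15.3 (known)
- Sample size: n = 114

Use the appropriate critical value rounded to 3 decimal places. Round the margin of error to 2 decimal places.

The population standard deviation σ is known, so use the z-interval margin of error formula.

For 95% confidence, z* = 1.96 (from standard normal table)

Margin of error formula for z-interval: E = z* × σ/√n

E = 1.96 × 15.3/√114
  = 1.96 × 1.432976
  = 2.8086

Rounded to 2 decimal places:

2.81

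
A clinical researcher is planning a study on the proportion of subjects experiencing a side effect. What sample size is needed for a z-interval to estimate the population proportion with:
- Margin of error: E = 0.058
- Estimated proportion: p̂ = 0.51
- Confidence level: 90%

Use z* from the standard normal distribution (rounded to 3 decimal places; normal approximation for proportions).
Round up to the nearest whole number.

Using z* for proportion z-interval (normal approximation).

For 90% confidence, z* = 1.645 (from standard normal table)

Sample size formula for proportion z-interval: n = z*²p̂(1-p̂)/E²

n = 1.645² × 0.51 × 0.49 / 0.058²
  = 2.706025 × 0.2499 / 0.003364
  = 201.0213

Round up to the nearest whole number: n = 202

202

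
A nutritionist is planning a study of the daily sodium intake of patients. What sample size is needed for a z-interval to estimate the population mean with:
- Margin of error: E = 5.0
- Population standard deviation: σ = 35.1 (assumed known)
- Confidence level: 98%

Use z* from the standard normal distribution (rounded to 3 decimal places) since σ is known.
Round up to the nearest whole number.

Using z* since population σ is known (z-interval formula).

For 98% confidence, z* = 2.326 (from standard normal table)

Sample size formula for z-interval: n = (z*σ/E)²

n = (2.326 × 35.1 / 5.0)²
  = (16.328520)²
  = 266.6206

Round up to the nearest whole number: n = 267

267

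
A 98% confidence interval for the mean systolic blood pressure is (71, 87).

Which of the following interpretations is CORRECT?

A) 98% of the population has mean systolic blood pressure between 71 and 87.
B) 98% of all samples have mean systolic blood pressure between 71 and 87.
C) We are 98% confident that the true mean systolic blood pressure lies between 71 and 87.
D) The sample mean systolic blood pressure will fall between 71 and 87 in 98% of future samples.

A confidence interval represents our confidence in the procedure, not a probability statement about the parameter.

Key concept: If we repeated this sampling process many times and computed a 98% CI each time, about 98% of those intervals would contain the true population parameter.

For this specific interval (71, 87):
- Midpoint (point estimate): 79
- Margin of error: 8

The correct interpretation is the one stating confidence that the true parameter lies in the interval — option C.

C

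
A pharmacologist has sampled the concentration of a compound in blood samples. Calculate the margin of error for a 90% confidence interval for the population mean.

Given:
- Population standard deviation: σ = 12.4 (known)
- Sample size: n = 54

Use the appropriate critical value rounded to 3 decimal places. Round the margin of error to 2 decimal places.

The population standard deviation σ is known, so use the z-interval margin of error formula.

For 90% confidence, z* = 1.645 (from standard normal table)

Margin of error formula for z-interval: E = z* × σ/√n

E = 1.645 × 12.4/√54
  = 1.645 × 1.687426
  = 2.7758

Rounded to 2 decimal places:

2.78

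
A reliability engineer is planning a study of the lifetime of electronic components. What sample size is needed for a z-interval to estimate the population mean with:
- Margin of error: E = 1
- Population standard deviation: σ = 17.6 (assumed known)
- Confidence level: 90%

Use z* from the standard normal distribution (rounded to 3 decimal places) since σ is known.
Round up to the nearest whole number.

Using z* since population σ is known (z-interval formula).

For 90% confidence, z* = 1.645 (from standard normal table)

Sample size formula for z-interval: n = (z*σ/E)²

n = (1.645 × 17.6 / 1)²
  = (28.952000)²
  = 838.2183

Round up to the nearest whole number: n = 839

839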